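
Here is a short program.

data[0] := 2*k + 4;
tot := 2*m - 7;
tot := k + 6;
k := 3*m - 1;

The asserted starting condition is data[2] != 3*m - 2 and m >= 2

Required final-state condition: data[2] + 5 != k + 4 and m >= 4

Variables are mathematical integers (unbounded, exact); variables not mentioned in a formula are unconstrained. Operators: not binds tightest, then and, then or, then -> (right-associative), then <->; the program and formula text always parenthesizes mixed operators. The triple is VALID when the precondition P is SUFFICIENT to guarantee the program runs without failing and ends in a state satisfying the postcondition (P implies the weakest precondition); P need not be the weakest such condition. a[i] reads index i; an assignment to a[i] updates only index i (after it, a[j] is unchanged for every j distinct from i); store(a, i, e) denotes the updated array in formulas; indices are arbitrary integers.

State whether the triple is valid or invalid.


Working backward. After the program, the postcondition data[2] + 5 != k + 4 and m >= 4 must hold; in canonical form it is data[2] != k - 1 and m >= 4.
Before k := 3*m - 1: data[2] != 3*m - 2 and m >= 4
Before tot := k + 6: data[2] != 3*m - 2 and m >= 4
Before tot := 2*m - 7: data[2] != 3*m - 2 and m >= 4
Before data[0] := 2*k + 4: data[2] != 3*m - 2 and m >= 4
The weakest precondition is data[2] != 3*m - 2 and m >= 4.
Check whether data[2] != 3*m - 2 and m >= 2 implies it.
Countermodel: at the initial state data = {[2] = 5, elsewhere 5}, m = 2, the precondition holds but the weakest precondition fails.
Answer: invalid


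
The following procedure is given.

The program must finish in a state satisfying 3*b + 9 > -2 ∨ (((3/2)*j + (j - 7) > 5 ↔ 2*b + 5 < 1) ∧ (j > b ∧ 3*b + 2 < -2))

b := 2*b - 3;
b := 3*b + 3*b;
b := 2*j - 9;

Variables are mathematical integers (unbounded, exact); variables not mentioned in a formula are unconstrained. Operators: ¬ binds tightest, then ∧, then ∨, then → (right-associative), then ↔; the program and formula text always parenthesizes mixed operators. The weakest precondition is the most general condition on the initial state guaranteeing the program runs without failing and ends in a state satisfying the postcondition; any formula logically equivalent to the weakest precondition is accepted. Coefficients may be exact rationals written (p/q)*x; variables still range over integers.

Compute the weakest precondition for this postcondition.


Working backward. After the program, the postcondition 3*b + 9 > -2 ∨ (((3/2)*j + (j - 7) > 5 ↔ 2*b + 5 < 1) ∧ (j > b ∧ 3*b + 2 < -2)) must hold; in canonical form it is 3*b > -11 ∨ (((5/2)*j > 12 ↔ 2*b < -4) ∧ j > b ∧ 3*b < -4).
Before b := 2*j - 9: 6*j > 16 ∨ (((5/2)*j > 12 ↔ 4*j < 14) ∧ j < 9 ∧ 6*j < 23)
Before b := 3*b + 3*b: 6*j > 16 ∨ (((5/2)*j > 12 ↔ 4*j < 14) ∧ j < 9 ∧ 6*j < 23)
Before b := 2*b - 3: 6*j > 16 ∨ (((5/2)*j > 12 ↔ 4*j < 14) ∧ j < 9 ∧ 6*j < 23)
Answer: WP = 6*j > 16 ∨ (((5/2)*j > 12 ↔ 4*j < 14) ∧ j < 9 ∧ 6*j < 23)


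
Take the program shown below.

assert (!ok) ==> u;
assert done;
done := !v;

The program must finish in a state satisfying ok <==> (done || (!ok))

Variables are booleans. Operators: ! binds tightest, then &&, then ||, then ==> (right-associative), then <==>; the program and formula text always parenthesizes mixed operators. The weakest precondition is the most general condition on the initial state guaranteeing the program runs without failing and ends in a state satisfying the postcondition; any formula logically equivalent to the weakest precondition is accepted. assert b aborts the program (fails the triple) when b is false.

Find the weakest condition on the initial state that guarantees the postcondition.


Working backward. After the program, ok <==> (done || (!ok)) must hold.
Before done := !v: ok <==> ((!v) || (!ok))
Before assert done: done && (ok <==> ((!v) || (!ok)))
Before assert (!ok) ==> u: ((!ok) ==> u) && done && (ok <==> ((!v) || (!ok)))
Answer: WP = ((!ok) ==> u) && done && (ok <==> ((!v) || (!ok)))


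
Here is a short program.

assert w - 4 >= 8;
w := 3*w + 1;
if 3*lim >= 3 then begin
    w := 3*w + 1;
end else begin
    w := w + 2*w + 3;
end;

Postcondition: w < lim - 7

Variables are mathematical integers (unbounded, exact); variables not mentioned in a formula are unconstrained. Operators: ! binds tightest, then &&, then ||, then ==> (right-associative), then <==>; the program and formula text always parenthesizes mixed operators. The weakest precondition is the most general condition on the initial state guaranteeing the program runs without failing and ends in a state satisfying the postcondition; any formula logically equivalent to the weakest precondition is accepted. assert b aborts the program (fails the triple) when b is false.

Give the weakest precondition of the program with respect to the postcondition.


Working backward. After the program, w < lim - 7 must hold.
Then branch requires 3*w < lim - 8; else branch requires 3*w < lim - 10.
Before the if: (3*lim >= 3 ==> 3*w < lim - 8) && ((!(3*lim >= 3)) ==> 3*w < lim - 10)
Before w := 3*w + 1: (3*lim >= 3 ==> 9*w < lim - 11) && ((!(3*lim >= 3)) ==> 9*w < lim - 13)
Before assert w - 4 >= 8: w >= 12 && (3*lim >= 3 ==> 9*w < lim - 11) && ((!(3*lim >= 3)) ==> 9*w < lim - 13)
Answer: WP = w >= 12 && (3*lim >= 3 ==> 9*w < lim - 11) && ((!(3*lim >= 3)) ==> 9*w < lim - 13)


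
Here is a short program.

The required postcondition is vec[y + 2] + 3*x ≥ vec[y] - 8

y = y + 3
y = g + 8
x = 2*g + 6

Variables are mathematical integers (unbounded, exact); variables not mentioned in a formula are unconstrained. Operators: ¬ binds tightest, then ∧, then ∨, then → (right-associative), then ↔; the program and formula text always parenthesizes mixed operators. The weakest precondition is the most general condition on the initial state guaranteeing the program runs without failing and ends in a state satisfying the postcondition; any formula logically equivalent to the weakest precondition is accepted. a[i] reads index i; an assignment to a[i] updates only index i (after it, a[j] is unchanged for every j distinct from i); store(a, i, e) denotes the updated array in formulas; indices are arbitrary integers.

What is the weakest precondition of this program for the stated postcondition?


Working backward. After the program, vec[y + 2] + 3*x ≥ vec[y] - 8 must hold.
Before x := 2*g + 6: vec[y + 2] + 6*g ≥ vec[y] - 26
Before y := g + 8: vec[g + 10] + 6*g ≥ vec[g + 8] - 26
Before y := y + 3: vec[g + 10] + 6*g ≥ vec[g + 8] - 26
Answer: WP = vec[g + 10] + 6*g ≥ vec[g + 8] - 26


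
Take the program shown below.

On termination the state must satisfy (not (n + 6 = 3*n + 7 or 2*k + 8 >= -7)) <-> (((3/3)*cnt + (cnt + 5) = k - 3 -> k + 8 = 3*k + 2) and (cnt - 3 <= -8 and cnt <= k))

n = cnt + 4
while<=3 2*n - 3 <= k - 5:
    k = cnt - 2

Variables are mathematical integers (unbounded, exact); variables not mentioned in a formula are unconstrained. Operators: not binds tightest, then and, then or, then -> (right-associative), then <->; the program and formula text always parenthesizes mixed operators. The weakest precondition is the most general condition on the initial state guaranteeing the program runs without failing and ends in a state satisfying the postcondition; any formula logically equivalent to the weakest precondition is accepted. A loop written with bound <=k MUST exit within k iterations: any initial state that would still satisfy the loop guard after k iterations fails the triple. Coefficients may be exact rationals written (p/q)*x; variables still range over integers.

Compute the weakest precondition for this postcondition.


Working backward. After the program, the postcondition (not (n + 6 = 3*n + 7 or 2*k + 8 >= -7)) <-> (((3/3)*cnt + (cnt + 5) = k - 3 -> k + 8 = 3*k + 2) and (cnt - 3 <= -8 and cnt <= k)) must hold; in canonical form it is (not (2*n = -1 or 2*k >= -15)) <-> ((2*cnt = k - 8 -> 2*k = 6) and cnt <= -5 and cnt <= k).
Before the loop (bound <=3), unroll the exhaustion recursion (WP_0 = exit-now case; WP_j = one more guarded iteration, up to j = 3):
  WP_0: (not (2*n <= k - 2)) and ((not (2*n = -1 or 2*k >= -15)) <-> ((2*cnt = k - 8 -> 2*k = 6) and cnt <= -5 and cnt <= k))
  WP_1: (2*n <= k - 2 -> ((not (2*n <= cnt - 4)) and (2*n = -1 or 2*cnt >= -11))) and ((not (2*n <= k - 2)) -> ((not (2*n = -1 or 2*k >= -15)) <-> ((2*cnt = k - 8 -> 2*k = 6) and cnt <= -5 and cnt <= k)))
  WP_2: (2*n <= k - 2 -> ((2*n <= cnt - 4 -> ((not (2*n <= cnt - 4)) and (2*n = -1 or 2*cnt >= -11))) and ((not (2*n <= cnt - 4)) -> (2*n = -1 or 2*cnt >= -11)))) and ((not (2*n <= k - 2)) -> ((not (2*n = -1 or 2*k >= -15)) <-> ((2*cnt = k - 8 -> 2*k = 6) and cnt <= -5 and cnt <= k)))
  WP_3: (2*n <= k - 2 -> ((2*n <= cnt - 4 -> ((2*n <= cnt - 4 -> ((not (2*n <= cnt - 4)) and (2*n = -1 or 2*cnt >= -11))) and ((not (2*n <= cnt - 4)) -> (2*n = -1 or 2*cnt >= -11)))) and ((not (2*n <= cnt - 4)) -> (2*n = -1 or 2*cnt >= -11)))) and ((not (2*n <= k - 2)) -> ((not (2*n = -1 or 2*k >= -15)) <-> ((2*cnt = k - 8 -> 2*k = 6) and cnt <= -5 and cnt <= k)))
So before the loop: (2*n <= k - 2 -> ((2*n <= cnt - 4 -> ((2*n <= cnt - 4 -> ((not (2*n <= cnt - 4)) and (2*n = -1 or 2*cnt >= -11))) and ((not (2*n <= cnt - 4)) -> (2*n = -1 or 2*cnt >= -11)))) and ((not (2*n <= cnt - 4)) -> (2*n = -1 or 2*cnt >= -11)))) and ((not (2*n <= k - 2)) -> ((not (2*n = -1 or 2*k >= -15)) <-> ((2*cnt = k - 8 -> 2*k = 6) and cnt <= -5 and cnt <= k)))
Before n := cnt + 4: (2*cnt <= k - 10 -> ((cnt <= -12 -> ((cnt <= -12 -> ((not (cnt <= -12)) and (2*cnt = -9 or 2*cnt >= -11))) and ((not (cnt <= -12)) -> (2*cnt = -9 or 2*cnt >= -11)))) and ((not (cnt <= -12)) -> (2*cnt = -9 or 2*cnt >= -11)))) and ((not (2*cnt <= k - 10)) -> ((not (2*cnt = -9 or 2*k >= -15)) <-> ((2*cnt = k - 8 -> 2*k = 6) and cnt <= -5 and cnt <= k)))
Answer: WP = (2*cnt <= k - 10 -> ((cnt <= -12 -> ((cnt <= -12 -> ((not (cnt <= -12)) and (2*cnt = -9 or 2*cnt >= -11))) and ((not (cnt <= -12)) -> (2*cnt = -9 or 2*cnt >= -11)))) and ((not (cnt <= -12)) -> (2*cnt = -9 or 2*cnt >= -11)))) and ((not (2*cnt <= k - 10)) -> ((not (2*cnt = -9 or 2*k >= -15)) <-> ((2*cnt = k - 8 -> 2*k = 6) and cnt <= -5 and cnt <= k)))


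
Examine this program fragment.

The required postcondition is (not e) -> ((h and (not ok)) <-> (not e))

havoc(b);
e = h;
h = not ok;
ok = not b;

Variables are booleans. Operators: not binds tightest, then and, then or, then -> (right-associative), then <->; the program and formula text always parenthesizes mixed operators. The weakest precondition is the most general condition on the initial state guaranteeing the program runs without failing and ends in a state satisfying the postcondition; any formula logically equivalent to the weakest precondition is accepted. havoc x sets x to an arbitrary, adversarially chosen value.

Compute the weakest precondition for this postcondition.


Working backward. After the program, (not e) -> ((h and (not ok)) <-> (not e)) must hold.
Before ok := not b: (not e) -> ((h and b) <-> (not e))
Before h := not ok: (not e) -> (((not ok) and b) <-> (not e))
Before e := h: (not h) -> (((not ok) and b) <-> (not h))
Before havoc b: ((not h) -> ((not ok) <-> (not h))) and ((not h) -> h)
Answer: WP = ((not h) -> ((not ok) <-> (not h))) and ((not h) -> h)


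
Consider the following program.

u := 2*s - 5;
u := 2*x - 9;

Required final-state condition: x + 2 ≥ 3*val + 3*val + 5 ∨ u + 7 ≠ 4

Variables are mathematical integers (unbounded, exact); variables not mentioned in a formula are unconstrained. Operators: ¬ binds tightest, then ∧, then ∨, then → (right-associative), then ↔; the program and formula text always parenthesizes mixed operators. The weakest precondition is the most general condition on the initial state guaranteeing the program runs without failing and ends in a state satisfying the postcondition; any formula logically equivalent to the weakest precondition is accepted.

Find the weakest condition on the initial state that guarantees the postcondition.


Working backward. After the program, the postcondition x + 2 ≥ 3*val + 3*val + 5 ∨ u + 7 ≠ 4 must hold; in canonical form it is x ≥ 6*val + 3 ∨ u ≠ -3.
Before u := 2*x - 9: x ≥ 6*val + 3 ∨ 2*x ≠ 6
Before u := 2*s - 5: x ≥ 6*val + 3 ∨ 2*x ≠ 6
Answer: WP = x ≥ 6*val + 3 ∨ 2*x ≠ 6


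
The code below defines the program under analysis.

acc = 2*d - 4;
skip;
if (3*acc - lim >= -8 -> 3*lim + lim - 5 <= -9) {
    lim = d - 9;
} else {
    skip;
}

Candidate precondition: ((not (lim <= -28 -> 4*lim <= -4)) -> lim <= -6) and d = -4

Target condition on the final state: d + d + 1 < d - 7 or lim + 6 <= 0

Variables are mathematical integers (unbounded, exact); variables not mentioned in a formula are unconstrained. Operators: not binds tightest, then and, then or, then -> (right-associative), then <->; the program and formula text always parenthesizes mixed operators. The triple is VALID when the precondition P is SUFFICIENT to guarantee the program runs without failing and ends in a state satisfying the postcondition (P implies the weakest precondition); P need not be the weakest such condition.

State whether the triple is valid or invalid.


Working backward. After the program, the postcondition d + d + 1 < d - 7 or lim + 6 <= 0 must hold; in canonical form it is d < -8 or lim <= -6.
Then branch requires d < -8 or d <= 3; else branch requires d < -8 or lim <= -6.
Before the if: ((3*acc >= lim - 8 -> 4*lim <= -4) -> (d < -8 or d <= 3)) and ((not (3*acc >= lim - 8 -> 4*lim <= -4)) -> (d < -8 or lim <= -6))
Before skip: ((3*acc >= lim - 8 -> 4*lim <= -4) -> (d < -8 or d <= 3)) and ((not (3*acc >= lim - 8 -> 4*lim <= -4)) -> (d < -8 or lim <= -6))
Before acc := 2*d - 4: ((6*d >= lim + 4 -> 4*lim <= -4) -> (d < -8 or d <= 3)) and ((not (6*d >= lim + 4 -> 4*lim <= -4)) -> (d < -8 or lim <= -6))
The weakest precondition is ((6*d >= lim + 4 -> 4*lim <= -4) -> (d < -8 or d <= 3)) and ((not (6*d >= lim + 4 -> 4*lim <= -4)) -> (d < -8 or lim <= -6)).
Check whether ((not (lim <= -28 -> 4*lim <= -4)) -> lim <= -6) and d = -4 implies it.
Every state satisfying the precondition satisfies the weakest precondition: the implication holds.
Answer: valid


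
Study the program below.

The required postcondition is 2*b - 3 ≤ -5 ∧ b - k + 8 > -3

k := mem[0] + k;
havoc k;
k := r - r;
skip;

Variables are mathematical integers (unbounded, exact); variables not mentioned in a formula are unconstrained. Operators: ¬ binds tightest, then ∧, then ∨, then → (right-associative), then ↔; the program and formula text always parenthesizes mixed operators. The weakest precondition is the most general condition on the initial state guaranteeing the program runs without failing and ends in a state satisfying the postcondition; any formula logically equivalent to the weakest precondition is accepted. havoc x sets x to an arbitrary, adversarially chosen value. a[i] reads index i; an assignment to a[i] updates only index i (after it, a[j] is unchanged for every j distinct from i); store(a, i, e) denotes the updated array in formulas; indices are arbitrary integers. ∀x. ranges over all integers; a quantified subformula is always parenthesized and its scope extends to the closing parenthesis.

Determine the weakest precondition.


Working backward. After the program, the postcondition 2*b - 3 ≤ -5 ∧ b - k + 8 > -3 must hold; in canonical form it is 2*b ≤ -2 ∧ b > k - 11.
Before skip: 2*b ≤ -2 ∧ b > k - 11
Before k := r - r: 2*b ≤ -2 ∧ b > -11
Before havoc k: 2*b ≤ -2 ∧ b > -11
Before k := mem[0] + k: 2*b ≤ -2 ∧ b > -11
Answer: WP = 2*b ≤ -2 ∧ b > -11


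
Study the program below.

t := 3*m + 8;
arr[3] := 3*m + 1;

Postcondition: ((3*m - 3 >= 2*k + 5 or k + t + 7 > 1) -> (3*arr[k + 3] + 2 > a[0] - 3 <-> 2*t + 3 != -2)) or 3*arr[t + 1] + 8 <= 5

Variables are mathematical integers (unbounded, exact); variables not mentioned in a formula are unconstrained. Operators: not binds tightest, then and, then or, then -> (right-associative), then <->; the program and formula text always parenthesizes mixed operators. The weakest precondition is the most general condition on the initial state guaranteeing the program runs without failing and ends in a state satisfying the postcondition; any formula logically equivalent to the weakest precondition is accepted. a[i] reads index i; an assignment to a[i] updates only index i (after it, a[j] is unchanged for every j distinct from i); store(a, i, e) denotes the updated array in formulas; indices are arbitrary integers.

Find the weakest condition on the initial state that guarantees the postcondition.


Working backward. After the program, the postcondition ((3*m - 3 >= 2*k + 5 or k + t + 7 > 1) -> (3*arr[k + 3] + 2 > a[0] - 3 <-> 2*t + 3 != -2)) or 3*arr[t + 1] + 8 <= 5 must hold; in canonical form it is ((3*m >= 2*k + 8 or k + t > -6) -> (3*arr[k + 3] > a[0] - 5 <-> 2*t != -5)) or 3*arr[t + 1] <= -3.
Before arr[3] := 3*m + 1: ((3*m >= 2*k + 8 or k + t > -6) -> (3*store(arr, 3, 3*m + 1)[k + 3] > a[0] - 5 <-> 2*t != -5)) or 3*store(arr, 3, 3*m + 1)[t + 1] <= -3
Before t := 3*m + 8: ((3*m >= 2*k + 8 or k + 3*m > -14) -> (3*store(arr, 3, 3*m + 1)[k + 3] > a[0] - 5 <-> 6*m != -21)) or 3*store(arr, 3, 3*m + 1)[3*m + 9] <= -3
Answer: WP = ((3*m >= 2*k + 8 or k + 3*m > -14) -> (3*store(arr, 3, 3*m + 1)[k + 3] > a[0] - 5 <-> 6*m != -21)) or 3*store(arr, 3, 3*m + 1)[3*m + 9] <= -3


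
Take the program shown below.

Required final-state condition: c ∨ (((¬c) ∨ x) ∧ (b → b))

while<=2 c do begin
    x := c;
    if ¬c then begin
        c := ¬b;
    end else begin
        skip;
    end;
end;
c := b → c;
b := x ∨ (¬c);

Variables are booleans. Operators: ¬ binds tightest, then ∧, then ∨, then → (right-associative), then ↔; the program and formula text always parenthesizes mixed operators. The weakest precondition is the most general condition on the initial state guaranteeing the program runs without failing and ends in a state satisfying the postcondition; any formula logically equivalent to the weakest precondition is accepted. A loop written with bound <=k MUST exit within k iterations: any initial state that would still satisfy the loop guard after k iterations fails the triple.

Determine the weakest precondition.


Working backward. After the program, the postcondition c ∨ (((¬c) ∨ x) ∧ (b → b)) must hold; in canonical form it is true.
Before b := x ∨ (¬c): true
Before c := b → c: true
Before the loop (bound <=2), unroll the exhaustion recursion (WP_0 = exit-now case; WP_j = one more guarded iteration, up to j = 2):
  WP_0: ¬c
  WP_1: c → (((¬c) → b) ∧ (c → (¬c)))
  WP_2: c → (((¬c) → ((¬b) → ((¬b) → b))) ∧ (c → (c → (((¬c) → b) ∧ (c → (¬c))))))
So before the loop: c → (((¬c) → ((¬b) → ((¬b) → b))) ∧ (c → (c → (((¬c) → b) ∧ (c → (¬c))))))
Answer: WP = c → (((¬c) → ((¬b) → ((¬b) → b))) ∧ (c → (c → (((¬c) → b) ∧ (c → (¬c))))))


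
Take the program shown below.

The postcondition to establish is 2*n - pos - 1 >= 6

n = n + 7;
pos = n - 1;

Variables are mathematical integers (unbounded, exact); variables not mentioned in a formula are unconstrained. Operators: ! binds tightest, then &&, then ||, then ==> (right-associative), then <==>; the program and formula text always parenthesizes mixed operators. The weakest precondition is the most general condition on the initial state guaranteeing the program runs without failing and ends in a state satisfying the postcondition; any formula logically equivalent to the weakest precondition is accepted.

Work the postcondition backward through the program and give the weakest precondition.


Working backward. After the program, the postcondition 2*n - pos - 1 >= 6 must hold; in canonical form it is 2*n >= pos + 7.
Before pos := n - 1: n >= 6
Before n := n + 7: n >= -1
Answer: WP = n >= -1


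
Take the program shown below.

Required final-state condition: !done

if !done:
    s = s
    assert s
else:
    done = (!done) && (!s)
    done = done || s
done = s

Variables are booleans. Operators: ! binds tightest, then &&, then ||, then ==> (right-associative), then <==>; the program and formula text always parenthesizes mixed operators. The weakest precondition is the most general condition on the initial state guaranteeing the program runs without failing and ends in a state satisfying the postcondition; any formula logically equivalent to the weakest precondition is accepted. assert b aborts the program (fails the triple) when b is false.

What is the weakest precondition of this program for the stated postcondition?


Working backward. After the program, !done must hold.
Before done := s: !s
Then branch requires false; else branch requires !s.
Before the if: done && (done ==> (!s))
Answer: WP = done && (done ==> (!s))


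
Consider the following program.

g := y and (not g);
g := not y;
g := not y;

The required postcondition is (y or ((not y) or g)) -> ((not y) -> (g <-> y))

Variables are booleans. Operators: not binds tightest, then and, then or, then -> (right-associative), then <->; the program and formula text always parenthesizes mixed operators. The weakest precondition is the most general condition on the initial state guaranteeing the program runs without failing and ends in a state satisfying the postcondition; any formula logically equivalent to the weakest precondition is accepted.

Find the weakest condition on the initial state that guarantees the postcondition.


Working backward. After the program, the postcondition (y or ((not y) or g)) -> ((not y) -> (g <-> y)) must hold; in canonical form it is (not y) -> (g <-> y).
Before g := not y: (not y) -> ((not y) <-> y)
Before g := not y: (not y) -> ((not y) <-> y)
Before g := y and (not g): (not y) -> ((not y) <-> y)
Answer: WP = (not y) -> ((not y) <-> y)


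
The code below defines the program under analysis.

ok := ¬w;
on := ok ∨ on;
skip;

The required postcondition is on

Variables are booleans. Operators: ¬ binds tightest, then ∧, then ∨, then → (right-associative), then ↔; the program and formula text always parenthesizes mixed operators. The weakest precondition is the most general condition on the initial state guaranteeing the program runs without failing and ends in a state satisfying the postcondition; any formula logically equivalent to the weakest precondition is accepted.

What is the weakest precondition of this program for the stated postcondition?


Working backward. After the program, on must hold.
Before skip: on
Before on := ok ∨ on: ok ∨ on
Before ok := ¬w: (¬w) ∨ on
Answer: WP = (¬w) ∨ on


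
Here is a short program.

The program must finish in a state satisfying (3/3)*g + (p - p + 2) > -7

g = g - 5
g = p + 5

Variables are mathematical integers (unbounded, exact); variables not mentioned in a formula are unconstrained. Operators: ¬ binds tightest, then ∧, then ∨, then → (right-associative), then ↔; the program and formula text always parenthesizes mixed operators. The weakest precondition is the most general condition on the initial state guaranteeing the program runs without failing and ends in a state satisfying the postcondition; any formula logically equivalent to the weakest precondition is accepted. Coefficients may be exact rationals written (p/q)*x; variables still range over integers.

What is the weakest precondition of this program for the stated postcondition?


Working backward. After the program, the postcondition (3/3)*g + (p - p + 2) > -7 must hold; in canonical form it is g > -9.
Before g := p + 5: p > -14
Before g := g - 5: p > -14
Answer: WP = p > -14


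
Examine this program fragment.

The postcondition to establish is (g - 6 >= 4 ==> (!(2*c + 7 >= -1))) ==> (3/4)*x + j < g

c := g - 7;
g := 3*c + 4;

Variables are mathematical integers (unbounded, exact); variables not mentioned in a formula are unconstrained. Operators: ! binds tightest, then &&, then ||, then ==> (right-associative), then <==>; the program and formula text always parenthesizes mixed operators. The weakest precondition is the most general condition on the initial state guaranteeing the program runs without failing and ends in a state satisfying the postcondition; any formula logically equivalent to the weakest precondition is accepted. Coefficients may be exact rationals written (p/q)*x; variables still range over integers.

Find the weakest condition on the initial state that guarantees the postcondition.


Working backward. After the program, the postcondition (g - 6 >= 4 ==> (!(2*c + 7 >= -1))) ==> (3/4)*x + j < g must hold; in canonical form it is (g >= 10 ==> (!(2*c >= -8))) ==> j + (3/4)*x < g.
Before g := 3*c + 4: (3*c >= 6 ==> (!(2*c >= -8))) ==> j + (3/4)*x < 3*c + 4
Before c := g - 7: (3*g >= 27 ==> (!(2*g >= 6))) ==> j + (3/4)*x < 3*g - 17
Answer: WP = (3*g >= 27 ==> (!(2*g >= 6))) ==> j + (3/4)*x < 3*g - 17


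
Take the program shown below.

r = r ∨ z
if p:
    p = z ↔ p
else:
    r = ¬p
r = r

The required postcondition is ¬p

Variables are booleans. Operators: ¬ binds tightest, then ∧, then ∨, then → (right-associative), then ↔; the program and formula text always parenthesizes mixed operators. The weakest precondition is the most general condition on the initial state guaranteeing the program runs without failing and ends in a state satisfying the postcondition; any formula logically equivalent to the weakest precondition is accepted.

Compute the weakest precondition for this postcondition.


Working backward. After the program, ¬p must hold.
Before r := r: ¬p
Then branch requires ¬(z ↔ p); else branch requires ¬p.
Before the if: p → (¬(z ↔ p))
Before r := r ∨ z: p → (¬(z ↔ p))
Answer: WP = p → (¬(z ↔ p))


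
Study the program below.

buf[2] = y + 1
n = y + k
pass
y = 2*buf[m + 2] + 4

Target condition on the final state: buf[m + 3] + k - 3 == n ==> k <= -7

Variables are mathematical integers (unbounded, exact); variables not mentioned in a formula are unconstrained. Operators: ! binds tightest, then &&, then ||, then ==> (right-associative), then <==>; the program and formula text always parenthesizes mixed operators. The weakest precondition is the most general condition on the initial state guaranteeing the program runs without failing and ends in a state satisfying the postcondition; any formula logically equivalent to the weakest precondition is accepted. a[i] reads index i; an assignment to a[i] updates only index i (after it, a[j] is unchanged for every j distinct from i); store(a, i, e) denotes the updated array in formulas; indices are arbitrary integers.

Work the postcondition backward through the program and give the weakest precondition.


Working backward. After the program, the postcondition buf[m + 3] + k - 3 == n ==> k <= -7 must hold; in canonical form it is buf[m + 3] + k == n + 3 ==> k <= -7.
Before y := 2*buf[m + 2] + 4: buf[m + 3] + k == n + 3 ==> k <= -7
Before skip: buf[m + 3] + k == n + 3 ==> k <= -7
Before n := y + k: buf[m + 3] == y + 3 ==> k <= -7
Before buf[2] := y + 1: store(buf, 2, y + 1)[m + 3] == y + 3 ==> k <= -7
Answer: WP = store(buf, 2, y + 1)[m + 3] == y + 3 ==> k <= -7


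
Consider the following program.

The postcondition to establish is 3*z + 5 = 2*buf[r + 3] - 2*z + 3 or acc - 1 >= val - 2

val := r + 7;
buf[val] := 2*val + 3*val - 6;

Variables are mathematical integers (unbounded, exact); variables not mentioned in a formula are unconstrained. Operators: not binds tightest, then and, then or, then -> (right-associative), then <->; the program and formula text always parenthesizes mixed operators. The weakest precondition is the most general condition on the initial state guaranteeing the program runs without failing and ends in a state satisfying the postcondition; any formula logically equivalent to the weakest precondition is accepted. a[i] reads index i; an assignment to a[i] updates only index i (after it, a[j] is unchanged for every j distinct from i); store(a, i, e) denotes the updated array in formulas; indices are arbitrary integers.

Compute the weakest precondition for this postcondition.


Working backward. After the program, the postcondition 3*z + 5 = 2*buf[r + 3] - 2*z + 3 or acc - 1 >= val - 2 must hold; in canonical form it is 5*z = 2*buf[r + 3] - 2 or acc >= val - 1.
Before buf[val] := 2*val + 3*val - 6: 5*z = 2*store(buf, val, 5*val - 6)[r + 3] - 2 or acc >= val - 1
Before val := r + 7: 5*z = 2*store(buf, r + 7, 5*r + 29)[r + 3] - 2 or acc >= r + 6
Answer: WP = 5*z = 2*store(buf, r + 7, 5*r + 29)[r + 3] - 2 or acc >= r + 6


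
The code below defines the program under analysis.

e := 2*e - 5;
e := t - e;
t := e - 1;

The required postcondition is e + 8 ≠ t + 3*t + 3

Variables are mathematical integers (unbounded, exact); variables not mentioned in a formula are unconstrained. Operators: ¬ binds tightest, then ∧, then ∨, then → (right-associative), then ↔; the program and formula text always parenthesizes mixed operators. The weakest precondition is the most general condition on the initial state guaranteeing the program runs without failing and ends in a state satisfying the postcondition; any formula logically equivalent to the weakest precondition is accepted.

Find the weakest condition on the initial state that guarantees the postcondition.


Working backward. After the program, the postcondition e + 8 ≠ t + 3*t + 3 must hold; in canonical form it is e ≠ 4*t - 5.
Before t := e - 1: 3*e ≠ 9
Before e := t - e: 3*t ≠ 3*e + 9
Before e := 2*e - 5: 3*t ≠ 6*e - 6
Answer: WP = 3*t ≠ 6*e - 6


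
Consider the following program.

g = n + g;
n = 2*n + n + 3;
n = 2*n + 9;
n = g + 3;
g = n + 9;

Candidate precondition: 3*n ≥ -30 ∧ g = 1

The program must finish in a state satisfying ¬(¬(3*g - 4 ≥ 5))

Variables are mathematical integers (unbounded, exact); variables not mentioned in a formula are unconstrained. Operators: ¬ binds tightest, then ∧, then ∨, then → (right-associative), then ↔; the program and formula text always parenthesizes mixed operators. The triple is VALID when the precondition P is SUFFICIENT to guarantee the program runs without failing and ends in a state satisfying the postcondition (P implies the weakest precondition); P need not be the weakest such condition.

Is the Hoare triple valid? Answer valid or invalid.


Working backward. After the program, the postcondition ¬(¬(3*g - 4 ≥ 5)) must hold; in canonical form it is 3*g ≥ 9.
Before g := n + 9: 3*n ≥ -18
Before n := g + 3: 3*g ≥ -27
Before n := 2*n + 9: 3*g ≥ -27
Before n := 2*n + n + 3: 3*g ≥ -27
Before g := n + g: 3*g + 3*n ≥ -27
The weakest precondition is 3*g + 3*n ≥ -27.
Check whether 3*n ≥ -30 ∧ g = 1 implies it.
Every state satisfying the precondition satisfies the weakest precondition: the implication holds.
Answer: valid


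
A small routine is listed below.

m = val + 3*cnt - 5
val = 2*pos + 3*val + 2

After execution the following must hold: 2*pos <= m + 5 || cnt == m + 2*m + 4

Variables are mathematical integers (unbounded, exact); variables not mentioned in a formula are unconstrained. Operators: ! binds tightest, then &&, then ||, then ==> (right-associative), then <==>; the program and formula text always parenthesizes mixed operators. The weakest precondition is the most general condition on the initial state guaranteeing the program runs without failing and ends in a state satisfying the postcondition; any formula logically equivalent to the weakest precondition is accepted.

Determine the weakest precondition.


Working backward. After the program, the postcondition 2*pos <= m + 5 || cnt == m + 2*m + 4 must hold; in canonical form it is 2*pos <= m + 5 || cnt == 3*m + 4.
Before val := 2*pos + 3*val + 2: 2*pos <= m + 5 || cnt == 3*m + 4
Before m := val + 3*cnt - 5: 2*pos <= 3*cnt + val || 8*cnt + 3*val == 11
Answer: WP = 2*pos <= 3*cnt + val || 8*cnt + 3*val == 11


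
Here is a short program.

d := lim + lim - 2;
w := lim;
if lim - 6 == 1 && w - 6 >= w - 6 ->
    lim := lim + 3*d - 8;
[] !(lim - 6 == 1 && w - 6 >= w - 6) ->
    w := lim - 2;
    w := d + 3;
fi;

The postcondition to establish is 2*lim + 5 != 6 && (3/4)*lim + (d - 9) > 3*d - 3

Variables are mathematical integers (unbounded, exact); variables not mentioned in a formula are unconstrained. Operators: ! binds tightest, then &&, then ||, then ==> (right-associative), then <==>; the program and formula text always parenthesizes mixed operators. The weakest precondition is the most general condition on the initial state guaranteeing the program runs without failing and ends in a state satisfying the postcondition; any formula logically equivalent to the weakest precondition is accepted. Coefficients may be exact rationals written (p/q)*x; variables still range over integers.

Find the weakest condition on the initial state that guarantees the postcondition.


Working backward. After the program, the postcondition 2*lim + 5 != 6 && (3/4)*lim + (d - 9) > 3*d - 3 must hold; in canonical form it is 2*lim != 1 && (3/4)*lim > 2*d + 6.
Then branch requires 6*d + 2*lim != 17 && (1/4)*d + (3/4)*lim > 12; else branch requires 2*lim != 1 && (3/4)*lim > 2*d + 6.
Before the if: (lim == 7 ==> (6*d + 2*lim != 17 && (1/4)*d + (3/4)*lim > 12)) && ((!(lim == 7)) ==> (2*lim != 1 && (3/4)*lim > 2*d + 6))
Before w := lim: (lim == 7 ==> (6*d + 2*lim != 17 && (1/4)*d + (3/4)*lim > 12)) && ((!(lim == 7)) ==> (2*lim != 1 && (3/4)*lim > 2*d + 6))
Before d := lim + lim - 2: (lim == 7 ==> (14*lim != 29 && (5/4)*lim > 25/2)) && ((!(lim == 7)) ==> (2*lim != 1 && (13/4)*lim < -2))
Answer: WP = (lim == 7 ==> (14*lim != 29 && (5/4)*lim > 25/2)) && ((!(lim == 7)) ==> (2*lim != 1 && (13/4)*lim < -2))


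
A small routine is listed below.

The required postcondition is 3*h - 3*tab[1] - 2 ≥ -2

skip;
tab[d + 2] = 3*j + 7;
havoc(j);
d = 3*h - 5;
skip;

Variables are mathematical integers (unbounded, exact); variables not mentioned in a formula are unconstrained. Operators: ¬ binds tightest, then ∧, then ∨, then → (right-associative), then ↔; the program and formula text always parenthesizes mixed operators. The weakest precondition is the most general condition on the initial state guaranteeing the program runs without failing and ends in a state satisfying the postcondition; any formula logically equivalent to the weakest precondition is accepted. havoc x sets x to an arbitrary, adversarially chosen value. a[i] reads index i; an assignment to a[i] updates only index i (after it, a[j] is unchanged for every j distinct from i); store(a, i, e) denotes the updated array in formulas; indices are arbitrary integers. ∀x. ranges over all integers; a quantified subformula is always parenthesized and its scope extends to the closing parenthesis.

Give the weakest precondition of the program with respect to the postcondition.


Working backward. After the program, the postcondition 3*h - 3*tab[1] - 2 ≥ -2 must hold; in canonical form it is 3*h ≥ 3*tab[1].
Before skip: 3*h ≥ 3*tab[1]
Before d := 3*h - 5: 3*h ≥ 3*tab[1]
Before havoc j: 3*h ≥ 3*tab[1]
Before tab[d + 2] := 3*j + 7: 3*h ≥ 3*store(tab, d + 2, 3*j + 7)[1]
Before skip: 3*h ≥ 3*store(tab, d + 2, 3*j + 7)[1]
Answer: WP = 3*h ≥ 3*store(tab, d + 2, 3*j + 7)[1]


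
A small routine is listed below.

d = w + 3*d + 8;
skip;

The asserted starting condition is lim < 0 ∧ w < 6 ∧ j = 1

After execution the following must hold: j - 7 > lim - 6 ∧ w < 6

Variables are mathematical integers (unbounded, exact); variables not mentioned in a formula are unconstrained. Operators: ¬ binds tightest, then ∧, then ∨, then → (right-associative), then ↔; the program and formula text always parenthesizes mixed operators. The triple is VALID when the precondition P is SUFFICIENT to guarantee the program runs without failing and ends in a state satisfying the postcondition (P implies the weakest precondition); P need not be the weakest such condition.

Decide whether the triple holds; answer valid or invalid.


Working backward. After the program, the postcondition j - 7 > lim - 6 ∧ w < 6 must hold; in canonical form it is j > lim + 1 ∧ w < 6.
Before skip: j > lim + 1 ∧ w < 6
Before d := w + 3*d + 8: j > lim + 1 ∧ w < 6
The weakest precondition is j > lim + 1 ∧ w < 6.
Check whether lim < 0 ∧ w < 6 ∧ j = 1 implies it.
Every state satisfying the precondition satisfies the weakest precondition: the implication holds.
Answer: valid


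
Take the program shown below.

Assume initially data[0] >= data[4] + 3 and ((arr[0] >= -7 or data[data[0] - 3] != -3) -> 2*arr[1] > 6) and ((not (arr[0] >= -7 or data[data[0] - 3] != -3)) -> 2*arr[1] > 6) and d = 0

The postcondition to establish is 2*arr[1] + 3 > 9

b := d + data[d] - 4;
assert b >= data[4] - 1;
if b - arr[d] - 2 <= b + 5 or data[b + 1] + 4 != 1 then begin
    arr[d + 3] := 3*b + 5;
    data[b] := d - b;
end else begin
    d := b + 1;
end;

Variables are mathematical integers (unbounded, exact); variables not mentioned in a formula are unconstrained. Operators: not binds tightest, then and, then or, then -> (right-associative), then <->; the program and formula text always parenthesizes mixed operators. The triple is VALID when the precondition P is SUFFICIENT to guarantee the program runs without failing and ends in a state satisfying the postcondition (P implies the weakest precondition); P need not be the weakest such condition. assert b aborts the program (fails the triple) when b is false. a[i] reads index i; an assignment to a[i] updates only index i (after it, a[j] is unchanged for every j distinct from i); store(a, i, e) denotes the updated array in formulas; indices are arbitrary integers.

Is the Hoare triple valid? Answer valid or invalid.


Working backward. After the program, the postcondition 2*arr[1] + 3 > 9 must hold; in canonical form it is 2*arr[1] > 6.
Then branch requires 2*store(arr, d + 3, 3*b + 5)[1] > 6; else branch requires 2*arr[1] > 6.
Before the if: ((arr[d] >= -7 or data[b + 1] != -3) -> 2*store(arr, d + 3, 3*b + 5)[1] > 6) and ((not (arr[d] >= -7 or data[b + 1] != -3)) -> 2*arr[1] > 6)
Before assert b >= data[4] - 1: b >= data[4] - 1 and ((arr[d] >= -7 or data[b + 1] != -3) -> 2*store(arr, d + 3, 3*b + 5)[1] > 6) and ((not (arr[d] >= -7 or data[b + 1] != -3)) -> 2*arr[1] > 6)
Before b := d + data[d] - 4: data[d] + d >= data[4] + 3 and ((arr[d] >= -7 or data[data[d] + d - 3] != -3) -> 2*store(arr, d + 3, 3*data[d] + 3*d - 7)[1] > 6) and ((not (arr[d] >= -7 or data[data[d] + d - 3] != -3)) -> 2*arr[1] > 6)
The weakest precondition is data[d] + d >= data[4] + 3 and ((arr[d] >= -7 or data[data[d] + d - 3] != -3) -> 2*store(arr, d + 3, 3*data[d] + 3*d - 7)[1] > 6) and ((not (arr[d] >= -7 or data[data[d] + d - 3] != -3)) -> 2*arr[1] > 6).
Check whether data[0] >= data[4] + 3 and ((arr[0] >= -7 or data[data[0] - 3] != -3) -> 2*arr[1] > 6) and ((not (arr[0] >= -7 or data[data[0] - 3] != -3)) -> 2*arr[1] > 6) and d = 0 implies it.
Every state satisfying the precondition satisfies the weakest precondition: the implication holds.
Answer: valid


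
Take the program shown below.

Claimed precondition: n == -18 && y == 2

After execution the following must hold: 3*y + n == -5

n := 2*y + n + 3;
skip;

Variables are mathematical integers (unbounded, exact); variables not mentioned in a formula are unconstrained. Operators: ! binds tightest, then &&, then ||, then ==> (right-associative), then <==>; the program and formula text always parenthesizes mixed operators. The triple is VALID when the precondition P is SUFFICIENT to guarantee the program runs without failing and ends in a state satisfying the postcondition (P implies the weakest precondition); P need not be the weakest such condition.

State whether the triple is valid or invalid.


Working backward. After the program, the postcondition 3*y + n == -5 must hold; in canonical form it is n + 3*y == -5.
Before skip: n + 3*y == -5
Before n := 2*y + n + 3: n + 5*y == -8
The weakest precondition is n + 5*y == -8.
Check whether n == -18 && y == 2 implies it.
Every state satisfying the precondition satisfies the weakest precondition: the implication holds.
Answer: valid


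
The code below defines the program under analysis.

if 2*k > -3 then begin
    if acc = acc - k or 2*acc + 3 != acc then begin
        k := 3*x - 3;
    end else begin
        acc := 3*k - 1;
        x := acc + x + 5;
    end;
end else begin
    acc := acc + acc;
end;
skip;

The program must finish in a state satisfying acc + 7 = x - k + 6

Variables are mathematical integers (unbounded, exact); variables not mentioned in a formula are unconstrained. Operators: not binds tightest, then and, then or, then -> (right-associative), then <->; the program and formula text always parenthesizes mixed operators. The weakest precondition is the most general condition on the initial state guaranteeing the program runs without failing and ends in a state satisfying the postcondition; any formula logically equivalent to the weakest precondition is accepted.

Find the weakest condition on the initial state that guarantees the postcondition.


Working backward. After the program, the postcondition acc + 7 = x - k + 6 must hold; in canonical form it is acc + k = x - 1.
Before skip: acc + k = x - 1
Then branch requires ((k = 0 or acc != -3) -> acc + 2*x = 2) and ((not (k = 0 or acc != -3)) -> k = x + 4); else branch requires 2*acc + k = x - 1.
Before the if: (2*k > -3 -> (((k = 0 or acc != -3) -> acc + 2*x = 2) and ((not (k = 0 or acc != -3)) -> k = x + 4))) and ((not (2*k > -3)) -> 2*acc + k = x - 1)
Answer: WP = (2*k > -3 -> (((k = 0 or acc != -3) -> acc + 2*x = 2) and ((not (k = 0 or acc != -3)) -> k = x + 4))) and ((not (2*k > -3)) -> 2*acc + k = x - 1)
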